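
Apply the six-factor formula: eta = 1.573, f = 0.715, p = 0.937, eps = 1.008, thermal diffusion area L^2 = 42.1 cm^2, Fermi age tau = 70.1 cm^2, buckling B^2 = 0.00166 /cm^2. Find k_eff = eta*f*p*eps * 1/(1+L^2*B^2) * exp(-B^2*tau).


k_inf = eta*f*p*eps = 1.573*0.715*0.937*1.008 = 1.062270
P_TNL = 1/(1 + L^2*B^2) = 1/(1 + 42.1*0.00166) = 0.9346790
P_FNL = exp(-B^2*tau) = exp(-0.00166*70.1) = 0.8901494
k_eff = k_inf * P_TNL * P_FNL = 1.062270 * 0.9346790 * 0.8901494
k_eff = 0.88381

0.88381


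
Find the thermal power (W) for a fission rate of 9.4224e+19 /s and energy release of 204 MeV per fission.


P = fission_rate * E_MeV * 1.602e-13
P = 9.4224e+19 * 204 * 1.602e-13
P = 3.0793e+09 W

3.0793e+09


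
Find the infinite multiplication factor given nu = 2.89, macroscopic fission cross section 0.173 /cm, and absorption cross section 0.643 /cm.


k_inf = nu * Sigma_f / Sigma_a
k_inf = 2.89 * 0.173 / 0.643
k_inf = 0.77756

0.77756


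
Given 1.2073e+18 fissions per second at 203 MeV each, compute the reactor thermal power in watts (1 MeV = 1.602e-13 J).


P = fission_rate * E_MeV * 1.602e-13
P = 1.2073e+18 * 203 * 1.602e-13
P = 3.9262e+07 W

3.9262e+07


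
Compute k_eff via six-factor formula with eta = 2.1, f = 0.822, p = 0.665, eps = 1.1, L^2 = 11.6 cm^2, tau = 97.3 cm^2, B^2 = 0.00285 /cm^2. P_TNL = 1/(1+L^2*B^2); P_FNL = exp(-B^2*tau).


k_inf = eta*f*p*eps = 2.1*0.822*0.665*1.1 = 1.262715
P_TNL = 1/(1 + L^2*B^2) = 1/(1 + 11.6*0.00285) = 0.9679980
P_FNL = exp(-B^2*tau) = exp(-0.00285*97.3) = 0.7578233
k_eff = k_inf * P_TNL * P_FNL = 1.262715 * 0.9679980 * 0.7578233
k_eff = 0.92629

0.92629


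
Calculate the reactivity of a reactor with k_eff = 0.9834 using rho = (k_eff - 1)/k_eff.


rho = (k_eff - 1) / k_eff
rho = (0.9834 - 1) / 0.9834
rho = -0.016880

-0.016880


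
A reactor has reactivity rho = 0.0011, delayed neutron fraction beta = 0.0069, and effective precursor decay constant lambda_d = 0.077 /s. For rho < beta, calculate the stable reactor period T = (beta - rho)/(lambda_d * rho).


T = (beta - rho) / (lambda_d * rho)
T = (0.0069 - 0.0011) / (0.077 * 0.0011)
T = 68.477 s

68.477


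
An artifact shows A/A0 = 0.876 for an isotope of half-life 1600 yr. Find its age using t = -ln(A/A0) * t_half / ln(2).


lambda = ln(2) / t_half = ln(2) / 1600 = 4.332170e-04 /yr
t = -ln(A/A0) / lambda
t = -ln(0.876) / 4.332170e-04
t = 305.60 yr

305.60


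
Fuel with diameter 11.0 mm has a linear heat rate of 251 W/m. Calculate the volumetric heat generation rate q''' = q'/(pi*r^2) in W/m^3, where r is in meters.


r = D / 2 / 1000 = 11.0 / 2 / 1000 = 0.0055 m
q''' = q' / (pi * r^2)
q''' = 251 / (pi * 0.0055^2)
q''' = 2.6412e+06 W/m^3

2.6412e+06


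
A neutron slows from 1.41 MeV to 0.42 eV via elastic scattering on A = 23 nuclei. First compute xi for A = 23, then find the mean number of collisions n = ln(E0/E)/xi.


xi = 1 + (A-1)^2/(2A)*ln((A-1)/(A+1)) = 0.08448899 (for A = 23)
n = ln(E0/E) / xi
n = ln(1.41e6 / 0.42) / 0.08448899
n = ln(3.357143e+06) / 0.08448899 = 177.85

177.85


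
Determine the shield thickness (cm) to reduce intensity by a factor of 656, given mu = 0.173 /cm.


x = ln(factor) / mu
x = ln(656) / 0.173
x = 37.492 cm

37.492


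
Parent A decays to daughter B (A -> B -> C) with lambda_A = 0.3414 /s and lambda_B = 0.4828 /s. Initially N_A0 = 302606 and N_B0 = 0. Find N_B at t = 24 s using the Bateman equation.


N_B(t) = lambda_A * N_A0 / (lambda_B - lambda_A) * [exp(-lambda_A*t) - exp(-lambda_B*t)]
exp(-0.3414*24) = 2.764170e-04; exp(-0.4828*24) = 9.284168e-06
N_B = 0.3414 * 302606 / (0.4828 - 0.3414) * (2.764170e-04 - 9.284168e-06)
N_B = 195.17

195.17


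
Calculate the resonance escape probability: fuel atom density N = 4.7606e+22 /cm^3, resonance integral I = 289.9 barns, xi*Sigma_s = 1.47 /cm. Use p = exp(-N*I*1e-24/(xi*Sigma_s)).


p = exp(-N * I * 1e-24 / (xi*Sigma_s))
p = exp(-4.7606e+22 * 289.9 * 1e-24 / 1.47)
p = 8.3687e-05

8.3687e-05


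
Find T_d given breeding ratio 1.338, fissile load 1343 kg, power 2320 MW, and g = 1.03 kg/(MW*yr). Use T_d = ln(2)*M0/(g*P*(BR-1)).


Breeding gain G = BR - 1 = 1.338 - 1 = 0.338
Fissile production rate = g * P * G = 1.03 * 2320 * 0.338 = 807.6848 kg/yr
T_d = ln(2) * M0 / (g * P * G)
T_d = ln(2) * 1343 / 807.6848 = 1.1525 yr

1.1525


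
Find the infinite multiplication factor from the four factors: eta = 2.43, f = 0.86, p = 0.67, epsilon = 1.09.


k_inf = eta * f * p * epsilon
k_inf = 2.43 * 0.86 * 0.67 * 1.09
k_inf = 1.5262

1.5262


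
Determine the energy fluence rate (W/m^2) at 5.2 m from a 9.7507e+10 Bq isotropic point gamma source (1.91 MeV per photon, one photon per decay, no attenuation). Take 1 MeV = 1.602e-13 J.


psi = A * E * 1.602e-13 / (4*pi*r^2)
psi = 9.7507e+10 * 1.91 * 1.602e-13 / (4*pi*5.2^2)
psi = 8.7804e-05 W/m^2

8.7804e-05


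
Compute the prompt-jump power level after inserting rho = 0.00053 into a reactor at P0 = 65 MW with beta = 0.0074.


P1/P0 = beta / (beta - rho)
P1/P0 = 0.0074 / (0.0074 - 0.00053) = 1.077147
P1 = 65 * 1.077147 = 70.015 MW

70.015


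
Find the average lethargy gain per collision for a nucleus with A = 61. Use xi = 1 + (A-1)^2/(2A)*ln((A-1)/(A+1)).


xi = 1 + (A-1)^2/(2A) * ln((A-1)/(A+1))
xi = 1 + (61-1)^2/(2*61) * ln((61-1)/(61 +1))
xi = 0.032431

0.032431


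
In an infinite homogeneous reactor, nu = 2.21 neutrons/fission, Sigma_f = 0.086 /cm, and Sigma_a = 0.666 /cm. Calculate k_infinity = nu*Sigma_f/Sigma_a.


k_inf = nu * Sigma_f / Sigma_a
k_inf = 2.21 * 0.086 / 0.666
k_inf = 0.28538

0.28538


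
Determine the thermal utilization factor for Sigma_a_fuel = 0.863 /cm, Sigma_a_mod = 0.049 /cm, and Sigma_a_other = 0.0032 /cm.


f = Sigma_a_fuel / (Sigma_a_fuel + Sigma_a_mod + Sigma_a_other)
f = 0.863 / (0.863 + 0.049 + 0.0032)
f = 0.94296

0.94296


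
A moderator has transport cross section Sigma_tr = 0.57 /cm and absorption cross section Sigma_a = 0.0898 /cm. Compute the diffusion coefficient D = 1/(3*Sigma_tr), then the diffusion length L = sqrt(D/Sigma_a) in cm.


D = 1 / (3 * Sigma_tr) = 1 / (3 * 0.57) = 0.5847953 cm
L = sqrt(D / Sigma_a)
L = sqrt(0.5847953 / 0.0898)
L = 2.5519 cm

2.5519


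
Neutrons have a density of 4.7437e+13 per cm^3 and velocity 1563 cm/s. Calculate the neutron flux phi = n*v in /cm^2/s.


phi = n * v
phi = 4.7437e+13 * 1563
phi = 7.4144e+16 /cm^2/s

7.4144e+16


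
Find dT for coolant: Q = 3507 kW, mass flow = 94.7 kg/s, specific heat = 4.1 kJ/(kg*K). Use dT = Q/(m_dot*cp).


dT = Q / (m_dot * cp)
dT = 3507 / (94.7 * 4.1)
dT = 9.0324 C

9.0324


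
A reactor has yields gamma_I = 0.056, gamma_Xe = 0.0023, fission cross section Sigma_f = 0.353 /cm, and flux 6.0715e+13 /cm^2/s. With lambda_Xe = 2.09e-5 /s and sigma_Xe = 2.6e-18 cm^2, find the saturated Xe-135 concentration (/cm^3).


Xe_eq = (gamma_I + gamma_Xe) * Sigma_f * phi / (lambda_Xe + sigma_Xe * phi)
Numerator = (0.056 + 0.0023) * 0.353 * 6.0715e+13 = 1.249509e+12
Denominator = 2.09e-5 + 2.6e-18 * 6.0715e+13 = 1.787590e-04
Xe_eq = 1.249509e+12 / 1.787590e-04 = 6.9899e+15 /cm^3

6.9899e+15


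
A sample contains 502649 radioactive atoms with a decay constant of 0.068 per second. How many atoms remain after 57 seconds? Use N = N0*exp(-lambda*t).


N = N0 * exp(-lambda * t)
N = 502649 * exp(-0.068 * 57)
N = 10422

10422


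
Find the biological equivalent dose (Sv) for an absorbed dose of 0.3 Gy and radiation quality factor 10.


H = D * Q
H = 0.3 * 10
H = 3.0000 Sv

3.0000


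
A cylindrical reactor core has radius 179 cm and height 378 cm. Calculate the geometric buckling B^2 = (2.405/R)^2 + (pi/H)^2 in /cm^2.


B^2 = (2.405/R)^2 + (pi/H)^2
B^2 = (2.405/179)^2 + (pi/378)^2
B^2 = 2.4959e-04 /cm^2

2.4959e-04


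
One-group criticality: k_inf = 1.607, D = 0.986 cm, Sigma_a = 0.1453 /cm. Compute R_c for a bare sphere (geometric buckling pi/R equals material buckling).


L^2 = D / Sigma_a = 0.986 / 0.1453 = 6.785960 cm^2
B_m^2 = (k_inf - 1) / L^2 = (1.607 - 1) / 6.785960 = 0.08944939 /cm^2
For a bare sphere: B_g = pi/R, so R_c = pi / sqrt(B_m^2)
R_c = pi / sqrt(0.08944939) = 10.504 cm

10.504


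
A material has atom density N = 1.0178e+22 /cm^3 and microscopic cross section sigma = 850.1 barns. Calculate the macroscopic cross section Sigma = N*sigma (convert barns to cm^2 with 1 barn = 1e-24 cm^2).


Sigma = N * sigma_barns * 1e-24
Sigma = 1.0178e+22 * 850.1 * 1e-24
Sigma = 8.6523 /cm

8.6523


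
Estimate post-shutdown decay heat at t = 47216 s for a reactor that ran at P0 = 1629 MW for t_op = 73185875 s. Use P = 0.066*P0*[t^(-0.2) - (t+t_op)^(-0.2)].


P/P0 = 0.066 * [t^(-0.2) - (t + t_op)^(-0.2)]
P/P0 = 0.066 * [47216^(-0.2) - (47216 + 73185875)^(-0.2)]
P/P0 = 0.066 * [0.1161936 - 0.02673367] = 0.005904355
P = 1629 * 0.005904355 = 9.6182 MW

9.6182


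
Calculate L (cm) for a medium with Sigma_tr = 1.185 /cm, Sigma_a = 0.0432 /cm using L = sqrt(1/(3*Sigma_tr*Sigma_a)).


D = 1 / (3 * Sigma_tr) = 1 / (3 * 1.185) = 0.2812940 cm
L = sqrt(D / Sigma_a)
L = sqrt(0.2812940 / 0.0432)
L = 2.5518 cm

2.5518


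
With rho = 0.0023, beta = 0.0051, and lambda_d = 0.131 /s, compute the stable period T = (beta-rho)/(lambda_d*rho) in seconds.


T = (beta - rho) / (lambda_d * rho)
T = (0.0051 - 0.0023) / (0.131 * 0.0023)
T = 9.2931 s

9.2931


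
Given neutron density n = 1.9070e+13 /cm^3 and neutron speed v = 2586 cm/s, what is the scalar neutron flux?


phi = n * v
phi = 1.9070e+13 * 2586
phi = 4.9315e+16 /cm^2/s

4.9315e+16


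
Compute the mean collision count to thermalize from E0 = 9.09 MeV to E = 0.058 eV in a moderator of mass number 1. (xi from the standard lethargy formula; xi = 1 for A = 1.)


xi = 1 + (A-1)^2/(2A)*ln((A-1)/(A+1)) = 1 (for A = 1)
n = ln(E0/E) / xi
n = ln(9.09e6 / 0.058) / 1
n = ln(1.567241e+08) / 1 = 18.870

18.870


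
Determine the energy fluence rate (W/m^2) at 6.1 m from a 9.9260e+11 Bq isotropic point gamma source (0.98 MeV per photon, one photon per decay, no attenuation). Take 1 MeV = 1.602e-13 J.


psi = A * E * 1.602e-13 / (4*pi*r^2)
psi = 9.9260e+11 * 0.98 * 1.602e-13 / (4*pi*6.1^2)
psi = 3.3327e-04 W/m^2

3.3327e-04


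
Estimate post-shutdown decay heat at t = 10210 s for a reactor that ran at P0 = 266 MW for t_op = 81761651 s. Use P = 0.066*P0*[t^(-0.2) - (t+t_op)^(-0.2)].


P/P0 = 0.066 * [t^(-0.2) - (t + t_op)^(-0.2)]
P/P0 = 0.066 * [10210^(-0.2) - (10210 + 81761651)^(-0.2)]
P/P0 = 0.066 * [0.1578319 - 0.02615045] = 0.008690976
P = 266 * 0.008690976 = 2.3118 MW

2.3118


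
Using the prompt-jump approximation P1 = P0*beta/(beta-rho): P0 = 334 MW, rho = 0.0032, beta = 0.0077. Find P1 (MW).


P1/P0 = beta / (beta - rho)
P1/P0 = 0.0077 / (0.0077 - 0.0032) = 1.711111
P1 = 334 * 1.711111 = 571.51 MW

571.51


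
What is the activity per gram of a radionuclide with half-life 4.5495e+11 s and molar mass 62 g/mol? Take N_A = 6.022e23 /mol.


lambda = ln(2) / t_half = ln(2) / 4.5495e+11 = 1.523568e-12 /s
SA = lambda * N_A / M
SA = 1.523568e-12 * 6.022e23 / 62
SA = 1.4798e+10 Bq/g

1.4798e+10


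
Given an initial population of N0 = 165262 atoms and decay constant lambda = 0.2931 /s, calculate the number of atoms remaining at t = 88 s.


N = N0 * exp(-lambda * t)
N = 165262 * exp(-0.2931 * 88)
N = 1.0387e-06

1.0387e-06


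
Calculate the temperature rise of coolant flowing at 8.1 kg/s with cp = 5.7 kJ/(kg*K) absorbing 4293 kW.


dT = Q / (m_dot * cp)
dT = 4293 / (8.1 * 5.7)
dT = 92.982 C

92.982


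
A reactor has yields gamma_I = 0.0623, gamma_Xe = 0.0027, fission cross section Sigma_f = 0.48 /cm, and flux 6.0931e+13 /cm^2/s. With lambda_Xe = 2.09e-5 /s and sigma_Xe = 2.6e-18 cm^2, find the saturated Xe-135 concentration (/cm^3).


Xe_eq = (gamma_I + gamma_Xe) * Sigma_f * phi / (lambda_Xe + sigma_Xe * phi)
Numerator = (0.0623 + 0.0027) * 0.48 * 6.0931e+13 = 1.901047e+12
Denominator = 2.09e-5 + 2.6e-18 * 6.0931e+13 = 1.793206e-04
Xe_eq = 1.901047e+12 / 1.793206e-04 = 1.0601e+16 /cm^3

1.0601e+16


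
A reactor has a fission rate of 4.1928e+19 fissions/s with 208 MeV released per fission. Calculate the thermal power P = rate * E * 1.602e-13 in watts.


P = fission_rate * E_MeV * 1.602e-13
P = 4.1928e+19 * 208 * 1.602e-13
P = 1.3971e+09 W

1.3971e+09


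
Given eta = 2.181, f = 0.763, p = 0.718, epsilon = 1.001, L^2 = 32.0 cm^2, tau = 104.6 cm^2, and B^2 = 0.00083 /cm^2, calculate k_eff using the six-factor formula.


k_inf = eta*f*p*eps = 2.181*0.763*0.718*1.001 = 1.196021
P_TNL = 1/(1 + L^2*B^2) = 1/(1 + 32.0*0.00083) = 0.9741272
P_FNL = exp(-B^2*tau) = exp(-0.00083*104.6) = 0.9168439
k_eff = k_inf * P_TNL * P_FNL = 1.196021 * 0.9741272 * 0.9168439
k_eff = 1.0682

1.0682


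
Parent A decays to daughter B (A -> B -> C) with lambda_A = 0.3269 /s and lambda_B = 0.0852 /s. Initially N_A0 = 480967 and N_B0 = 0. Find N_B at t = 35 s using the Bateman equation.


N_B(t) = lambda_A * N_A0 / (lambda_B - lambda_A) * [exp(-lambda_A*t) - exp(-lambda_B*t)]
exp(-0.3269*35) = 1.074038e-05; exp(-0.0852*35) = 0.05069135
N_B = 0.3269 * 480967 / (0.0852 - 0.3269) * (1.074038e-05 - 0.05069135)
N_B = 32968

32968


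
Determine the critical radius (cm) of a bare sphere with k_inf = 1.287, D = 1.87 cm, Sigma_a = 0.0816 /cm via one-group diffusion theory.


L^2 = D / Sigma_a = 1.87 / 0.0816 = 22.91667 cm^2
B_m^2 = (k_inf - 1) / L^2 = (1.287 - 1) / 22.91667 = 0.01252363 /cm^2
For a bare sphere: B_g = pi/R, so R_c = pi / sqrt(B_m^2)
R_c = pi / sqrt(0.01252363) = 28.073 cm

28.073


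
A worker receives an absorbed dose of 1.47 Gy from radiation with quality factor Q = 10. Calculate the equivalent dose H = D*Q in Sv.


H = D * Q
H = 1.47 * 10
H = 14.700 Sv

14.700


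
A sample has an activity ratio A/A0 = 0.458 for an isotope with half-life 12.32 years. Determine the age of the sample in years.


lambda = ln(2) / t_half = ln(2) / 12.32 = 0.05626195 /yr
t = -ln(A/A0) / lambda
t = -ln(0.458) / 0.05626195
t = 13.879 yr

13.879


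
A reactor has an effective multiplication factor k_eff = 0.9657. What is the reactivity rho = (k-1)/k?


rho = (k_eff - 1) / k_eff
rho = (0.9657 - 1) / 0.9657
rho = -0.035518

-0.035518


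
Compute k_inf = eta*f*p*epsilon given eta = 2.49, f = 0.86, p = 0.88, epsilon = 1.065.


k_inf = eta * f * p * epsilon
k_inf = 2.49 * 0.86 * 0.88 * 1.065
k_inf = 2.0069

2.0069


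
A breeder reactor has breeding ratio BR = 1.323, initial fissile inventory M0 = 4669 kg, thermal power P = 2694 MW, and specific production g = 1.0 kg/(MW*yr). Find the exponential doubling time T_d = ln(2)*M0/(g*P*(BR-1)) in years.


Breeding gain G = BR - 1 = 1.323 - 1 = 0.323
Fissile production rate = g * P * G = 1.0 * 2694 * 0.323 = 870.162 kg/yr
T_d = ln(2) * M0 / (g * P * G)
T_d = ln(2) * 4669 / 870.162 = 3.7192 yr

3.7192


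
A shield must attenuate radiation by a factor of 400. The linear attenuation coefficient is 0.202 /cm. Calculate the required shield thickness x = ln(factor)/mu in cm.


x = ln(factor) / mu
x = ln(400) / 0.202
x = 29.661 cm

29.661


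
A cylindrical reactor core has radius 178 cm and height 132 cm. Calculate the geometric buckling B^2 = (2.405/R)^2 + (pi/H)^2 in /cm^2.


B^2 = (2.405/R)^2 + (pi/H)^2
B^2 = (2.405/178)^2 + (pi/132)^2
B^2 = 7.4899e-04 /cm^2

7.4899e-04


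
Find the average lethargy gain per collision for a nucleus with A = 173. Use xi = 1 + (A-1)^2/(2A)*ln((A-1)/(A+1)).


xi = 1 + (A-1)^2/(2A) * ln((A-1)/(A+1))
xi = 1 + (173-1)^2/(2*173) * ln((173-1)/(173 +1))
xi = 0.011516

0.011516


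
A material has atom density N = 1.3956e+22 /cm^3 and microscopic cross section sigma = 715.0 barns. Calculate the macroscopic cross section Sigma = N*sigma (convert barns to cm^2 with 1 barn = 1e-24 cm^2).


Sigma = N * sigma_barns * 1e-24
Sigma = 1.3956e+22 * 715.0 * 1e-24
Sigma = 9.9785 /cm

9.9785


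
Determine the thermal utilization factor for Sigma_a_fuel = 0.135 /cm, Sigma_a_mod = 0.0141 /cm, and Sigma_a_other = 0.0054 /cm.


f = Sigma_a_fuel / (Sigma_a_fuel + Sigma_a_mod + Sigma_a_other)
f = 0.135 / (0.135 + 0.0141 + 0.0054)
f = 0.87379

0.87379


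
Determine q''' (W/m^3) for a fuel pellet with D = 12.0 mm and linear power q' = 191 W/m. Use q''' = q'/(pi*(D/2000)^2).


r = D / 2 / 1000 = 12.0 / 2 / 1000 = 0.006 m
q''' = q' / (pi * r^2)
q''' = 191 / (pi * 0.006^2)
q''' = 1.6888e+06 W/m^3

1.6888e+06


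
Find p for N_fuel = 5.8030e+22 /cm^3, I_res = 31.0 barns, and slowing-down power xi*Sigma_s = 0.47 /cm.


p = exp(-N * I * 1e-24 / (xi*Sigma_s))
p = exp(-5.8030e+22 * 31.0 * 1e-24 / 0.47)
p = 0.021764

0.021764


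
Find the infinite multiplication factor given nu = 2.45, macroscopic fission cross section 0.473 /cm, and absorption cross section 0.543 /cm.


k_inf = nu * Sigma_f / Sigma_a
k_inf = 2.45 * 0.473 / 0.543
k_inf = 2.1342

2.1342


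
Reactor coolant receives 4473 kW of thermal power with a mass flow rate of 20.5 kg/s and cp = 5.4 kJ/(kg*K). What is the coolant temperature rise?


dT = Q / (m_dot * cp)
dT = 4473 / (20.5 * 5.4)
dT = 40.407 C

40.407


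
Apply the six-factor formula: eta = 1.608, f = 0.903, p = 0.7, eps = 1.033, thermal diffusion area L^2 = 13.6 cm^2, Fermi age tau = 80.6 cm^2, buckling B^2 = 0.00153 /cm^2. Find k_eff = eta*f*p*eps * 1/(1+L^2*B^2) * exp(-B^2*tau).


k_inf = eta*f*p*eps = 1.608*0.903*0.7*1.033 = 1.049959
P_TNL = 1/(1 + L^2*B^2) = 1/(1 + 13.6*0.00153) = 0.9796161
P_FNL = exp(-B^2*tau) = exp(-0.00153*80.6) = 0.8839825
k_eff = k_inf * P_TNL * P_FNL = 1.049959 * 0.9796161 * 0.8839825
k_eff = 0.90923

0.90923


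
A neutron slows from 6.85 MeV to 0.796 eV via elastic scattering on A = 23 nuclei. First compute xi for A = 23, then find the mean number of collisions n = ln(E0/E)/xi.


xi = 1 + (A-1)^2/(2A)*ln((A-1)/(A+1)) = 0.08448899 (for A = 23)
n = ln(E0/E) / xi
n = ln(6.85e6 / 0.796) / 0.08448899
n = ln(8.605528e+06) / 0.08448899 = 188.99

188.99


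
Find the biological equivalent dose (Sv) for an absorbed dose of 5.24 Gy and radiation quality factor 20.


H = D * Q
H = 5.24 * 20
H = 104.80 Sv

104.80


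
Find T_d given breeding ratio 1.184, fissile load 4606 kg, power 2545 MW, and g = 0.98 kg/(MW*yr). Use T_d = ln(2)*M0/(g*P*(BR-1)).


Breeding gain G = BR - 1 = 1.184 - 1 = 0.184
Fissile production rate = g * P * G = 0.98 * 2545 * 0.184 = 458.9144 kg/yr
T_d = ln(2) * M0 / (g * P * G)
T_d = ln(2) * 4606 / 458.9144 = 6.9569 yr

6.9569


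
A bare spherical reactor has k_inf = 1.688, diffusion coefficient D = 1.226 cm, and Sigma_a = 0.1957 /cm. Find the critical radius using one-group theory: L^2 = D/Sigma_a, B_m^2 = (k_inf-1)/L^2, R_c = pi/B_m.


L^2 = D / Sigma_a = 1.226 / 0.1957 = 6.264691 cm^2
B_m^2 = (k_inf - 1) / L^2 = (1.688 - 1) / 6.264691 = 0.1098219 /cm^2
For a bare sphere: B_g = pi/R, so R_c = pi / sqrt(B_m^2)
R_c = pi / sqrt(0.1098219) = 9.4799 cm

9.4799


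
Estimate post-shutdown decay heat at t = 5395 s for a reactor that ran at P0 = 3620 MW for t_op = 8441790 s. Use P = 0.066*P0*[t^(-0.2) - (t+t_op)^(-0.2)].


P/P0 = 0.066 * [t^(-0.2) - (t + t_op)^(-0.2)]
P/P0 = 0.066 * [5395^(-0.2) - (5395 + 8441790)^(-0.2)]
P/P0 = 0.066 * [0.1793088 - 0.04117727] = 0.009116681
P = 3620 * 0.009116681 = 33.002 MW

33.002


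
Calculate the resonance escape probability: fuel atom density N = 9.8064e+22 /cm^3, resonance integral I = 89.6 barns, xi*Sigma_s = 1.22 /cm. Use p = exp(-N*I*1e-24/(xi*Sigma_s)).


p = exp(-N * I * 1e-24 / (xi*Sigma_s))
p = exp(-9.8064e+22 * 89.6 * 1e-24 / 1.22)
p = 7.4504e-04

7.4504e-04


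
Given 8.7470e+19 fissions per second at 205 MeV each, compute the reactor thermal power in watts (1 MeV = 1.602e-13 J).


P = fission_rate * E_MeV * 1.602e-13
P = 8.7470e+19 * 205 * 1.602e-13
P = 2.8726e+09 W

2.8726e+09


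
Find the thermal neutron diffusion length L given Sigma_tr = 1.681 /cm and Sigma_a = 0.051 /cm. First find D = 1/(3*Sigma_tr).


D = 1 / (3 * Sigma_tr) = 1 / (3 * 1.681) = 0.1982947 cm
L = sqrt(D / Sigma_a)
L = sqrt(0.1982947 / 0.051)
L = 1.9718 cm

1.9718


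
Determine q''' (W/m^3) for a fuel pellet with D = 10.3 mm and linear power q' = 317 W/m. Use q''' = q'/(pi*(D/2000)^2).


r = D / 2 / 1000 = 10.3 / 2 / 1000 = 0.00515 m
q''' = q' / (pi * r^2)
q''' = 317 / (pi * 0.00515^2)
q''' = 3.8045e+06 W/m^3

3.8045e+06


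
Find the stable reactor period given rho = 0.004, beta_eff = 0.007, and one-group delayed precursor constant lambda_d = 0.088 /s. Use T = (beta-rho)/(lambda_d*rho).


T = (beta - rho) / (lambda_d * rho)
T = (0.007 - 0.004) / (0.088 * 0.004)
T = 8.5227 s

8.5227


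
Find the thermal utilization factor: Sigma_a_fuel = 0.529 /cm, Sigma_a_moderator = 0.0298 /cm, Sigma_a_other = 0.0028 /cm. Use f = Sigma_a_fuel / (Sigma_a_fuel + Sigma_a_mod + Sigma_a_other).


f = Sigma_a_fuel / (Sigma_a_fuel + Sigma_a_mod + Sigma_a_other)
f = 0.529 / (0.529 + 0.0298 + 0.0028)
f = 0.94195

0.94195


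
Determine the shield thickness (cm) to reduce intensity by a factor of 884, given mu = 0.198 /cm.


x = ln(factor) / mu
x = ln(884) / 0.198
x = 34.265 cm

34.265


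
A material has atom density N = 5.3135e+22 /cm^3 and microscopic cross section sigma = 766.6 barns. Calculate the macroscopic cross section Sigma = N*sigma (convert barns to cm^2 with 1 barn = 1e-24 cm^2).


Sigma = N * sigma_barns * 1e-24
Sigma = 5.3135e+22 * 766.6 * 1e-24
Sigma = 40.733 /cm

40.733


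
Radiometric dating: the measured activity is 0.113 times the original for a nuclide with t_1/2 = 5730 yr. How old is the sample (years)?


lambda = ln(2) / t_half = ln(2) / 5730 = 1.209681e-04 /yr
t = -ln(A/A0) / lambda
t = -ln(0.113) / 1.209681e-04
t = 18024 yr

18024


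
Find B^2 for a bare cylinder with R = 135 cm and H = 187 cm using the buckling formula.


B^2 = (2.405/R)^2 + (pi/H)^2
B^2 = (2.405/135)^2 + (pi/187)^2
B^2 = 5.9961e-04 /cm^2

5.9961e-04


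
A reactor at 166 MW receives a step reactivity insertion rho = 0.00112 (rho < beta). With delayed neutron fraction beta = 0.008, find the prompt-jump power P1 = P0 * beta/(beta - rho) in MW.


P1/P0 = beta / (beta - rho)
P1/P0 = 0.008 / (0.008 - 0.00112) = 1.162791
P1 = 166 * 1.162791 = 193.02 MW

193.02


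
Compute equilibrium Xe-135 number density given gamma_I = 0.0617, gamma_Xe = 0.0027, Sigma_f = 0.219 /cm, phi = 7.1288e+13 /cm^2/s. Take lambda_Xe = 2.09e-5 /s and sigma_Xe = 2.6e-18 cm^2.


Xe_eq = (gamma_I + gamma_Xe) * Sigma_f * phi / (lambda_Xe + sigma_Xe * phi)
Numerator = (0.0617 + 0.0027) * 0.219 * 7.1288e+13 = 1.005417e+12
Denominator = 2.09e-5 + 2.6e-18 * 7.1288e+13 = 2.062488e-04
Xe_eq = 1.005417e+12 / 2.062488e-04 = 4.8748e+15 /cm^3

4.8748e+15


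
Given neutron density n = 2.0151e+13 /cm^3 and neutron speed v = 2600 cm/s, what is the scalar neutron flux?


phi = n * v
phi = 2.0151e+13 * 2600
phi = 5.2393e+16 /cm^2/s

5.2393e+16


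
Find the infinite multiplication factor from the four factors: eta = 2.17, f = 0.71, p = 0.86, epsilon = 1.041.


k_inf = eta * f * p * epsilon
k_inf = 2.17 * 0.71 * 0.86 * 1.041
k_inf = 1.3793

1.3793


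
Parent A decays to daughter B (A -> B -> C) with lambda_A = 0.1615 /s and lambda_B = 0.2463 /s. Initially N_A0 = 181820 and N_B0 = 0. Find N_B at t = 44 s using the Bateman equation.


N_B(t) = lambda_A * N_A0 / (lambda_B - lambda_A) * [exp(-lambda_A*t) - exp(-lambda_B*t)]
exp(-0.1615*44) = 8.201691e-04; exp(-0.2463*44) = 1.965458e-05
N_B = 0.1615 * 181820 / (0.2463 - 0.1615) * (8.201691e-04 - 1.965458e-05)
N_B = 277.20

277.20


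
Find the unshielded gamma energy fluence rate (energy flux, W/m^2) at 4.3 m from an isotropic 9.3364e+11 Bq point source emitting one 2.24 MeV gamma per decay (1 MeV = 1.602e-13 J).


psi = A * E * 1.602e-13 / (4*pi*r^2)
psi = 9.3364e+11 * 2.24 * 1.602e-13 / (4*pi*4.3^2)
psi = 0.0014419 W/m^2

0.0014419


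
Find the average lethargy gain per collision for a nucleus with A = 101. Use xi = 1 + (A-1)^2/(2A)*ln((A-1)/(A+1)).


xi = 1 + (A-1)^2/(2A) * ln((A-1)/(A+1))
xi = 1 + (101-1)^2/(2*101) * ln((101-1)/(101 +1))
xi = 0.019672

0.019672


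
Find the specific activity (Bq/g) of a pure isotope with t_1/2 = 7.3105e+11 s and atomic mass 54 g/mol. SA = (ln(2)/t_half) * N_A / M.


lambda = ln(2) / t_half = ln(2) / 7.3105e+11 = 9.481529e-13 /s
SA = lambda * N_A / M
SA = 9.481529e-13 * 6.022e23 / 54
SA = 1.0574e+10 Bq/g

1.0574e+10


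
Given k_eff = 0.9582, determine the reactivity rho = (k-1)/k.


rho = (k_eff - 1) / k_eff
rho = (0.9582 - 1) / 0.9582
rho = -0.043623

-0.043623


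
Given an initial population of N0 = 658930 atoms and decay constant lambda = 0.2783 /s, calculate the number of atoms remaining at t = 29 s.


N = N0 * exp(-lambda * t)
N = 658930 * exp(-0.2783 * 29)
N = 205.96

205.96


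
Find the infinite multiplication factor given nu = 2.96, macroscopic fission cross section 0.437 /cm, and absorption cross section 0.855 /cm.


k_inf = nu * Sigma_f / Sigma_a
k_inf = 2.96 * 0.437 / 0.855
k_inf = 1.5129

1.5129


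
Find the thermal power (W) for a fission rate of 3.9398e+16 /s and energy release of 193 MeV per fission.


P = fission_rate * E_MeV * 1.602e-13
P = 3.9398e+16 * 193 * 1.602e-13
P = 1.2181e+06 W

1.2181e+06


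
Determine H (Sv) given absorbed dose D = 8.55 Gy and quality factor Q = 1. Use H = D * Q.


H = D * Q
H = 8.55 * 1
H = 8.5500 Sv

8.5500


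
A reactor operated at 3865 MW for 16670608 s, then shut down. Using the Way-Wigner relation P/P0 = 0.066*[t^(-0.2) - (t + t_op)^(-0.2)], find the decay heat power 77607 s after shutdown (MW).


P/P0 = 0.066 * [t^(-0.2) - (t + t_op)^(-0.2)]
P/P0 = 0.066 * [77607^(-0.2) - (77607 + 16670608)^(-0.2)]
P/P0 = 0.066 * [0.1052010 - 0.03590925] = 0.004573256
P = 3865 * 0.004573256 = 17.676 MW

17.676


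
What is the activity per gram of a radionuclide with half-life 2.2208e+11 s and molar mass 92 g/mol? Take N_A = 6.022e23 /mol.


lambda = ln(2) / t_half = ln(2) / 2.2208e+11 = 3.121160e-12 /s
SA = lambda * N_A / M
SA = 3.121160e-12 * 6.022e23 / 92
SA = 2.0430e+10 Bq/g

2.0430e+10


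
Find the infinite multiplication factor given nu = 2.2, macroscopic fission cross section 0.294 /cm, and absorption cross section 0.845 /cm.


k_inf = nu * Sigma_f / Sigma_a
k_inf = 2.2 * 0.294 / 0.845
k_inf = 0.76544

0.76544


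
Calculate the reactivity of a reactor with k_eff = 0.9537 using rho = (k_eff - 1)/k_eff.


rho = (k_eff - 1) / k_eff
rho = (0.9537 - 1) / 0.9537
rho = -0.048548

-0.048548


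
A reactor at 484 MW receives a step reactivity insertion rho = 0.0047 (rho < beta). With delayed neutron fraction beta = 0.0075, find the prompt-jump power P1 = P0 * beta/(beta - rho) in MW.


P1/P0 = beta / (beta - rho)
P1/P0 = 0.0075 / (0.0075 - 0.0047) = 2.678571
P1 = 484 * 2.678571 = 1296.4 MW

1296.4


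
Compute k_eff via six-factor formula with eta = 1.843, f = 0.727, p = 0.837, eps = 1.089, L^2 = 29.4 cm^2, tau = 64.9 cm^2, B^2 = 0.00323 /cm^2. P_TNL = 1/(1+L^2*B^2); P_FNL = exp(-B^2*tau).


k_inf = eta*f*p*eps = 1.843*0.727*0.837*1.089 = 1.221274
P_TNL = 1/(1 + L^2*B^2) = 1/(1 + 29.4*0.00323) = 0.9132737
P_FNL = exp(-B^2*tau) = exp(-0.00323*64.9) = 0.8108867
k_eff = k_inf * P_TNL * P_FNL = 1.221274 * 0.9132737 * 0.8108867
k_eff = 0.90443

0.90443


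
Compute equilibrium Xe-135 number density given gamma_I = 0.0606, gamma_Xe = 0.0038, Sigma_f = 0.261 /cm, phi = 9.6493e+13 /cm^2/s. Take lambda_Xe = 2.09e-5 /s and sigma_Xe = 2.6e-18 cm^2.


Xe_eq = (gamma_I + gamma_Xe) * Sigma_f * phi / (lambda_Xe + sigma_Xe * phi)
Numerator = (0.0606 + 0.0038) * 0.261 * 9.6493e+13 = 1.621893e+12
Denominator = 2.09e-5 + 2.6e-18 * 9.6493e+13 = 2.717818e-04
Xe_eq = 1.621893e+12 / 2.717818e-04 = 5.9676e+15 /cm^3

5.9676e+15


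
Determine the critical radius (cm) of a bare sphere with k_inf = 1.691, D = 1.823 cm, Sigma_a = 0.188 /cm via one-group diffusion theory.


L^2 = D / Sigma_a = 1.823 / 0.188 = 9.696809 cm^2
B_m^2 = (k_inf - 1) / L^2 = (1.691 - 1) / 9.696809 = 0.07126056 /cm^2
For a bare sphere: B_g = pi/R, so R_c = pi / sqrt(B_m^2)
R_c = pi / sqrt(0.07126056) = 11.769 cm

11.769


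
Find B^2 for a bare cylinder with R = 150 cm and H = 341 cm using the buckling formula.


B^2 = (2.405/R)^2 + (pi/H)^2
B^2 = (2.405/150)^2 + (pi/341)^2
B^2 = 3.4194e-04 /cm^2

3.4194e-04


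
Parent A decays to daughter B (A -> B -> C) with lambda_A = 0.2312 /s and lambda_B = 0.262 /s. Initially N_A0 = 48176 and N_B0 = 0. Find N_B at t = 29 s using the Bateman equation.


N_B(t) = lambda_A * N_A0 / (lambda_B - lambda_A) * [exp(-lambda_A*t) - exp(-lambda_B*t)]
exp(-0.2312*29) = 0.001225018; exp(-0.262*29) = 5.014533e-04
N_B = 0.2312 * 48176 / (0.262 - 0.2312) * (0.001225018 - 5.014533e-04)
N_B = 261.66

261.66


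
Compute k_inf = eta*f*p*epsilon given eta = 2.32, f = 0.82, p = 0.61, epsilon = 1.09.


k_inf = eta * f * p * epsilon
k_inf = 2.32 * 0.82 * 0.61 * 1.09
k_inf = 1.2649

1.2649


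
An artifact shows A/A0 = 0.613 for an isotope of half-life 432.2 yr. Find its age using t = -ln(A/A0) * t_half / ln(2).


lambda = ln(2) / t_half = ln(2) / 432.2 = 0.001603765 /yr
t = -ln(A/A0) / lambda
t = -ln(0.613) / 0.001603765
t = 305.15 yr

305.15


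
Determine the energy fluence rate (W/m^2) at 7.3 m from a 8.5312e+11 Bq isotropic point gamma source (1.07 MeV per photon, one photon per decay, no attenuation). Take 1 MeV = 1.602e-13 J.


psi = A * E * 1.602e-13 / (4*pi*r^2)
psi = 8.5312e+11 * 1.07 * 1.602e-13 / (4*pi*7.3^2)
psi = 2.1837e-04 W/m^2

2.1837e-04


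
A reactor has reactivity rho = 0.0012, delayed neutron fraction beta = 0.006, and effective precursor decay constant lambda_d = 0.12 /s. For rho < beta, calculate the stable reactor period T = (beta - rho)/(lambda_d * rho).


T = (beta - rho) / (lambda_d * rho)
T = (0.006 - 0.0012) / (0.12 * 0.0012)
T = 33.333 s

33.333


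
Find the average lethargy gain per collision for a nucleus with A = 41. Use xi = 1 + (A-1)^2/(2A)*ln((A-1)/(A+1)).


xi = 1 + (A-1)^2/(2A) * ln((A-1)/(A+1))
xi = 1 + (41-1)^2/(2*41) * ln((41-1)/(41 +1))
xi = 0.047997

0.047997


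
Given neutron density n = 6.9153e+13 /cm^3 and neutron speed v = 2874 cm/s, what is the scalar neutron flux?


phi = n * v
phi = 6.9153e+13 * 2874
phi = 1.9875e+17 /cm^2/s

1.9875e+17


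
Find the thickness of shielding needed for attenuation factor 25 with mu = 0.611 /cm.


x = ln(factor) / mu
x = ln(25) / 0.611
x = 5.2682 cm

5.2682


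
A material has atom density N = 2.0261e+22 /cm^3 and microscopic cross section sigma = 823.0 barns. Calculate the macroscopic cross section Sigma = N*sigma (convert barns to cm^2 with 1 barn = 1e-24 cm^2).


Sigma = N * sigma_barns * 1e-24
Sigma = 2.0261e+22 * 823.0 * 1e-24
Sigma = 16.675 /cm

16.675


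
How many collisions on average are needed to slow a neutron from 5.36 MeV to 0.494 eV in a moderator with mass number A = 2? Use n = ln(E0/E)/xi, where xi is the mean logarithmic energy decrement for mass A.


xi = 1 + (A-1)^2/(2A)*ln((A-1)/(A+1)) = 0.7253469 (for A = 2)
n = ln(E0/E) / xi
n = ln(5.36e6 / 0.494) / 0.7253469
n = ln(1.085020e+07) / 0.7253469 = 22.334

22.334


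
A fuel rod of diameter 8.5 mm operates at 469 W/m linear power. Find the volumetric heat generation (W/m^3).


r = D / 2 / 1000 = 8.5 / 2 / 1000 = 0.00425 m
q''' = q' / (pi * r^2)
q''' = 469 / (pi * 0.00425^2)
q''' = 8.2650e+06 W/m^3

8.2650e+06


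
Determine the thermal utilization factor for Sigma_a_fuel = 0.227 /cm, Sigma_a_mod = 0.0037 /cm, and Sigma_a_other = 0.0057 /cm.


f = Sigma_a_fuel / (Sigma_a_fuel + Sigma_a_mod + Sigma_a_other)
f = 0.227 / (0.227 + 0.0037 + 0.0057)
f = 0.96024

0.96024


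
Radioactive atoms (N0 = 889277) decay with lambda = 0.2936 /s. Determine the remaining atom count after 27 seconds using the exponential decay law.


N = N0 * exp(-lambda * t)
N = 889277 * exp(-0.2936 * 27)
N = 320.85

320.85


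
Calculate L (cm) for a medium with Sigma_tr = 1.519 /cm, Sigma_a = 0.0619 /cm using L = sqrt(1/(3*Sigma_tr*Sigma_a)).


D = 1 / (3 * Sigma_tr) = 1 / (3 * 1.519) = 0.2194426 cm
L = sqrt(D / Sigma_a)
L = sqrt(0.2194426 / 0.0619)
L = 1.8828 cm

1.8828


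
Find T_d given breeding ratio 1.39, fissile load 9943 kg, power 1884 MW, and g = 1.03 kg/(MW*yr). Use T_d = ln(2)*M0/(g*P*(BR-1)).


Breeding gain G = BR - 1 = 1.39 - 1 = 0.39
Fissile production rate = g * P * G = 1.03 * 1884 * 0.39 = 756.8028 kg/yr
T_d = ln(2) * M0 / (g * P * G)
T_d = ln(2) * 9943 / 756.8028 = 9.1067 yr

9.1067


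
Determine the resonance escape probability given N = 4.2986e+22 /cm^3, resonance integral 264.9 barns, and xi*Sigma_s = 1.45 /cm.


p = exp(-N * I * 1e-24 / (xi*Sigma_s))
p = exp(-4.2986e+22 * 264.9 * 1e-24 / 1.45)
p = 3.8855e-04

3.8855e-04


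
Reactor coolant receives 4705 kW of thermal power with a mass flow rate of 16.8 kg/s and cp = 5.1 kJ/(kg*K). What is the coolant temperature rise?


dT = Q / (m_dot * cp)
dT = 4705 / (16.8 * 5.1)
dT = 54.914 C

54.914


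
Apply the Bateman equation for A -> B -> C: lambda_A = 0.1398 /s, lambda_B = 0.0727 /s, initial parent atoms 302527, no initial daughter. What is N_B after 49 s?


N_B(t) = lambda_A * N_A0 / (lambda_B - lambda_A) * [exp(-lambda_A*t) - exp(-lambda_B*t)]
exp(-0.1398*49) = 0.001059244; exp(-0.0727*49) = 0.02837349
N_B = 0.1398 * 302527 / (0.0727 - 0.1398) * (0.001059244 - 0.02837349)
N_B = 17216

17216


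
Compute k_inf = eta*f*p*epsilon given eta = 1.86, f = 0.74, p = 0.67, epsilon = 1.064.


k_inf = eta * f * p * epsilon
k_inf = 1.86 * 0.74 * 0.67 * 1.064
k_inf = 0.98121

0.98121


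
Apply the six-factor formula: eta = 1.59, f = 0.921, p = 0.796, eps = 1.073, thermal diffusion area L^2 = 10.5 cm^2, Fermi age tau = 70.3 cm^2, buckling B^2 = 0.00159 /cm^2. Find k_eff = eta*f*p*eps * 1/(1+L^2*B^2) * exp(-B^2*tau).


k_inf = eta*f*p*eps = 1.59*0.921*0.796*1.073 = 1.250747
P_TNL = 1/(1 + L^2*B^2) = 1/(1 + 10.5*0.00159) = 0.9835791
P_FNL = exp(-B^2*tau) = exp(-0.00159*70.3) = 0.8942437
k_eff = k_inf * P_TNL * P_FNL = 1.250747 * 0.9835791 * 0.8942437
k_eff = 1.1001

1.1001


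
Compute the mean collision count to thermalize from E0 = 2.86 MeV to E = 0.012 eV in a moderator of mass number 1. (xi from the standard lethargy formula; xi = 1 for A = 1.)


xi = 1 + (A-1)^2/(2A)*ln((A-1)/(A+1)) = 1 (for A = 1)
n = ln(E0/E) / xi
n = ln(2.86e6 / 0.012) / 1
n = ln(2.383333e+08) / 1 = 19.289

19.289


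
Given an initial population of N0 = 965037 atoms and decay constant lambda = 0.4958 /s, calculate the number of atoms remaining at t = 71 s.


N = N0 * exp(-lambda * t)
N = 965037 * exp(-0.4958 * 71)
N = 4.9727e-10

4.9727e-10


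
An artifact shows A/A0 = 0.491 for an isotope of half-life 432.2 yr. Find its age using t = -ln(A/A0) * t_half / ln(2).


lambda = ln(2) / t_half = ln(2) / 432.2 = 0.001603765 /yr
t = -ln(A/A0) / lambda
t = -ln(0.491) / 0.001603765
t = 443.53 yr

443.53


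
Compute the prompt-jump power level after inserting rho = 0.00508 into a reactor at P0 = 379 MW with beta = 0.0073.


P1/P0 = beta / (beta - rho)
P1/P0 = 0.0073 / (0.0073 - 0.00508) = 3.288288
P1 = 379 * 3.288288 = 1246.3 MW

1246.3


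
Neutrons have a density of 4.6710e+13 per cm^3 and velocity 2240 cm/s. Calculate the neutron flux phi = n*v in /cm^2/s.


phi = n * v
phi = 4.6710e+13 * 2240
phi = 1.0463e+17 /cm^2/s

1.0463e+17


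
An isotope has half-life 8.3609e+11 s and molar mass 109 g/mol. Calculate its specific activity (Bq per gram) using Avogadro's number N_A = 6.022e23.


lambda = ln(2) / t_half = ln(2) / 8.3609e+11 = 8.290342e-13 /s
SA = lambda * N_A / M
SA = 8.290342e-13 * 6.022e23 / 109
SA = 4.5802e+09 Bq/g

4.5802e+09


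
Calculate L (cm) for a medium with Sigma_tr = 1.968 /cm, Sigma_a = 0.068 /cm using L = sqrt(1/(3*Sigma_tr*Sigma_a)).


D = 1 / (3 * Sigma_tr) = 1 / (3 * 1.968) = 0.1693767 cm
L = sqrt(D / Sigma_a)
L = sqrt(0.1693767 / 0.068)
L = 1.5782 cm

1.5782


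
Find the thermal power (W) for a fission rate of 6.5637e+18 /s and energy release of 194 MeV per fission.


P = fission_rate * E_MeV * 1.602e-13
P = 6.5637e+18 * 194 * 1.602e-13
P = 2.0399e+08 W

2.0399e+08


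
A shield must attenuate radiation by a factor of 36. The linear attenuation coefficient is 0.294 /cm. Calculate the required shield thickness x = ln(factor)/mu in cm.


x = ln(factor) / mu
x = ln(36) / 0.294
x = 12.189 cm

12.189


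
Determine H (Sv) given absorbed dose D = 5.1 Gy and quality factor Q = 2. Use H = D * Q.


H = D * Q
H = 5.1 * 2
H = 10.200 Sv

10.200


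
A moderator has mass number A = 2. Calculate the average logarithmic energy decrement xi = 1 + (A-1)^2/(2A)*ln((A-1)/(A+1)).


xi = 1 + (A-1)^2/(2A) * ln((A-1)/(A+1))
xi = 1 + (2-1)^2/(2*2) * ln((2-1)/(2 +1))
xi = 0.72535

0.72535


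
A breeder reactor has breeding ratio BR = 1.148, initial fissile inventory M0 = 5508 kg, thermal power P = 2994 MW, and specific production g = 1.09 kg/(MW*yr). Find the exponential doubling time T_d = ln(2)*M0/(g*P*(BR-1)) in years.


Breeding gain G = BR - 1 = 1.148 - 1 = 0.148
Fissile production rate = g * P * G = 1.09 * 2994 * 0.148 = 482.99208 kg/yr
T_d = ln(2) * M0 / (g * P * G)
T_d = ln(2) * 5508 / 482.99208 = 7.9046 yr

7.9046


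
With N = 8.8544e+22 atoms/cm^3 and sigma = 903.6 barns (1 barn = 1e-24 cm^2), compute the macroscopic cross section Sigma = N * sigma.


Sigma = N * sigma_barns * 1e-24
Sigma = 8.8544e+22 * 903.6 * 1e-24
Sigma = 80.008 /cm

80.008


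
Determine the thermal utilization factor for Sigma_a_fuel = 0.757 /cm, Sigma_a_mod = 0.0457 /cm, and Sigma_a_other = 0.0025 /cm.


f = Sigma_a_fuel / (Sigma_a_fuel + Sigma_a_mod + Sigma_a_other)
f = 0.757 / (0.757 + 0.0457 + 0.0025)
f = 0.94014

0.94014


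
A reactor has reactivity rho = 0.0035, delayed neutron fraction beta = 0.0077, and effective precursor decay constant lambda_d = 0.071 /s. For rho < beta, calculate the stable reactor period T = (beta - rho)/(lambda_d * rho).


T = (beta - rho) / (lambda_d * rho)
T = (0.0077 - 0.0035) / (0.071 * 0.0035)
T = 16.901 s

16.901


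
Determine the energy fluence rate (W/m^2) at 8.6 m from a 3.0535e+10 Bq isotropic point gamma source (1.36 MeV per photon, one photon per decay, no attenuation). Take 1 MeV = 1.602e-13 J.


psi = A * E * 1.602e-13 / (4*pi*r^2)
psi = 3.0535e+10 * 1.36 * 1.602e-13 / (4*pi*8.6^2)
psi = 7.1580e-06 W/m^2

7.1580e-06


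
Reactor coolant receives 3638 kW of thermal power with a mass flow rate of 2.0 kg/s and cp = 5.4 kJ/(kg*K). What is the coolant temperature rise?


dT = Q / (m_dot * cp)
dT = 3638 / (2.0 * 5.4)
dT = 336.85 C

336.85


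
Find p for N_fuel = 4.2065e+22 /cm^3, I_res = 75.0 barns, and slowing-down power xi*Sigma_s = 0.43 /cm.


p = exp(-N * I * 1e-24 / (xi*Sigma_s))
p = exp(-4.2065e+22 * 75.0 * 1e-24 / 0.43)
p = 6.5105e-04

6.5105e-04


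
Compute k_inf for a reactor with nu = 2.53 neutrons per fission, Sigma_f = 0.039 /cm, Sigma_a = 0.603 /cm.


k_inf = nu * Sigma_f / Sigma_a
k_inf = 2.53 * 0.039 / 0.603
k_inf = 0.16363

0.16363


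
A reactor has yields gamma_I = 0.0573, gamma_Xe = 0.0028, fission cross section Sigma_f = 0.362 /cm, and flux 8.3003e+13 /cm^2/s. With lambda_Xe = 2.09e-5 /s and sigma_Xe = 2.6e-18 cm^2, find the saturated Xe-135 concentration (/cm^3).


Xe_eq = (gamma_I + gamma_Xe) * Sigma_f * phi / (lambda_Xe + sigma_Xe * phi)
Numerator = (0.0573 + 0.0028) * 0.362 * 8.3003e+13 = 1.805830e+12
Denominator = 2.09e-5 + 2.6e-18 * 8.3003e+13 = 2.367078e-04
Xe_eq = 1.805830e+12 / 2.367078e-04 = 7.6289e+15 /cm^3

7.6289e+15


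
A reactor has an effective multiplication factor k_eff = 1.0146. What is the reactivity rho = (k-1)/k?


rho = (k_eff - 1) / k_eff
rho = (1.0146 - 1) / 1.0146
rho = 0.014390

0.014390


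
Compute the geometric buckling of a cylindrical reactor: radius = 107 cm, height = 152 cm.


B^2 = (2.405/R)^2 + (pi/H)^2
B^2 = (2.405/107)^2 + (pi/152)^2
B^2 = 9.3238e-04 /cm^2

9.3238e-04
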